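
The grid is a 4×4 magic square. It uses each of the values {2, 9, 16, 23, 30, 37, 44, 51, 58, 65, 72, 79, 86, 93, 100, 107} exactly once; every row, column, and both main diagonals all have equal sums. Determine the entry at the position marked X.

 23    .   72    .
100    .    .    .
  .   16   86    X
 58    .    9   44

79

The 16 entries sum to 872, so each line sums to 872/4 = 218.
Using row 4: 58 + 9 + 44 + ? → (4,2) = 218 − 111 = 107.
Column 1 needs 218; the known cells sum to 181, so (3,1) = 37.
Column 3 must total 218; the given cells sum to 167, so (2,3) = 51.
The remaining cell in main diagonal is (2,2) = 218 − 153 = 65.
Anti-diagonal needs 218; the known cells sum to 125, so (1,4) = 93.
Row 1 must total 218; the given cells sum to 188, so (1,2) = 30.
Using row 2: 100 + 65 + 51 + ? → (2,4) = 218 − 216 = 2.
Using row 3: 37 + 16 + 86 + ? → (3,4) = 218 − 139 = 79.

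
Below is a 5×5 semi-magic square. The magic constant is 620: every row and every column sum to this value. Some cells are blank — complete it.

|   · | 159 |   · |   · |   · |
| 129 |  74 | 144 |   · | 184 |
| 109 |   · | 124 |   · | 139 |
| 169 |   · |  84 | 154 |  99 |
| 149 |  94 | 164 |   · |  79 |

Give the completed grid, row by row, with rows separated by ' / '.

64 159 104 174 119 / 129 74 144 89 184 / 109 179 124 69 139 / 169 114 84 154 99 / 149 94 164 134 79

The remaining cell in row 2 is (2,4) = 620 − 531 = 89.
Row 4: 169 + 84 + 154 + 99 + ? = 620, so (4,2) = 114.
Row 5 must total 620; the given cells sum to 486, so (5,4) = 134.
Column 1: 129 + 109 + 169 + 149 + ? = 620, so (1,1) = 64.
From column 2, 620 − (159 + 74 + 114 + 94) gives (3,2) = 179.
Column 3 needs 620; the known cells sum to 516, so (1,3) = 104.
Column 5 must total 620; the given cells sum to 501, so (1,5) = 119.
Row 1 needs 620; the known cells sum to 446, so (1,4) = 174.
Row 3 needs 620; the known cells sum to 551, so (3,4) = 69.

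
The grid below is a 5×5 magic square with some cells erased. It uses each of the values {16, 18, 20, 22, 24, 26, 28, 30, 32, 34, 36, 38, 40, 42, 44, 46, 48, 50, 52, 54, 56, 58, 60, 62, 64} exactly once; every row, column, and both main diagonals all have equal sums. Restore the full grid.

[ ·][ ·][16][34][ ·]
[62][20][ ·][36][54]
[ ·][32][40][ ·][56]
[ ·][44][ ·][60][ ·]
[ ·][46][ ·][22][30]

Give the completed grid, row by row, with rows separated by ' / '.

50 58 16 34 42 / 62 20 28 36 54 / 24 32 40 48 56 / 26 44 52 60 18 / 38 46 64 22 30

The 25 entries sum to 1000, so each line sums to 1000/5 = 200.
From row 2, 200 − (62 + 20 + 36 + 54) gives (2,3) = 28.
Column 2 needs 200; the known cells sum to 142, so (1,2) = 58.
Column 4 must total 200; the given cells sum to 152, so (3,4) = 48.
From main diagonal, 200 − (20 + 40 + 60 + 30) gives (1,1) = 50.
Row 1 must total 200; the given cells sum to 158, so (1,5) = 42.
Row 3 needs 200; the known cells sum to 176, so (3,1) = 24.
Column 5 needs 200; the known cells sum to 182, so (4,5) = 18.
From anti-diagonal, 200 − (42 + 36 + 40 + 44) gives (5,1) = 38.
From row 5, 200 − (38 + 46 + 22 + 30) gives (5,3) = 64.
The remaining cell in column 1 is (4,1) = 200 − 174 = 26.
The remaining cell in column 3 is (4,3) = 200 − 148 = 52.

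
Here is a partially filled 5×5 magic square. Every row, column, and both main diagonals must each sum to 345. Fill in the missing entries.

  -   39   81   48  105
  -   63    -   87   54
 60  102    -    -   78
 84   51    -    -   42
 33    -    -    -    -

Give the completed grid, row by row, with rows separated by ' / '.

Using row 1: 39 + 81 + 48 + 105 + ? → (1,1) = 345 − 273 = 72.
Using column 1: 72 + 60 + 84 + 33 + ? → (2,1) = 345 − 249 = 96.
Using column 2: 39 + 63 + 102 + 51 + ? → (5,2) = 345 − 255 = 90.
The remaining cell in column 5 is (5,5) = 345 − 279 = 66.
Anti-diagonal must total 345; the given cells sum to 276, so (3,3) = 69.
The remaining cell in row 2 is (2,3) = 345 − 300 = 45.
From row 3, 345 − (60 + 102 + 69 + 78) gives (3,4) = 36.
From main diagonal, 345 − (72 + 63 + 69 + 66) gives (4,4) = 75.
Row 4 needs 345; the known cells sum to 252, so (4,3) = 93.
Column 3: 81 + 45 + 69 + 93 + ? = 345, so (5,3) = 57.
Column 4 needs 345; the known cells sum to 246, so (5,4) = 99.

72 39 81 48 105 / 96 63 45 87 54 / 60 102 69 36 78 / 84 51 93 75 42 / 33 90 57 99 66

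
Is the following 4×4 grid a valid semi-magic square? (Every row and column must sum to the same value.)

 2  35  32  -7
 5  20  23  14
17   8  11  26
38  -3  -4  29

Row 1: 2 + 35 + 32 + (-7) = 62.
Row 2: 5 + 20 + 23 + 14 = 62.
Row 3: 17 + 8 + 11 + 26 = 62.
Row 4: 38 + (-3) + (-4) + 29 = 60.
Column 1: 2 + 5 + 17 + 38 = 62.
Column 2: 35 + 20 + 8 + (-3) = 60.
Column 3: 32 + 23 + 11 + (-4) = 62.
Column 4: -7 + 14 + 26 + 29 = 62.

No — column 2 sums to 60 but row 2 sums to 62.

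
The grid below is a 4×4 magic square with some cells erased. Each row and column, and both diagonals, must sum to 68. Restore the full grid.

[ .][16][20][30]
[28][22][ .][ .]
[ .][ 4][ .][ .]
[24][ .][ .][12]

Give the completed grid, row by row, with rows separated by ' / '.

2 16 20 30 / 28 22 10 8 / 14 4 32 18 / 24 26 6 12

The remaining cell in row 1 is (1,1) = 68 − 66 = 2.
Column 1 must total 68; the given cells sum to 54, so (3,1) = 14.
From column 2, 68 − (16 + 22 + 4) gives (4,2) = 26.
Main diagonal: 2 + 22 + 12 + ? = 68, so (3,3) = 32.
From anti-diagonal, 68 − (30 + 4 + 24) gives (2,3) = 10.
From row 2, 68 − (28 + 22 + 10) gives (2,4) = 8.
Using row 3: 14 + 4 + 32 + ? → (3,4) = 68 − 50 = 18.
Row 4 must total 68; the given cells sum to 62, so (4,3) = 6.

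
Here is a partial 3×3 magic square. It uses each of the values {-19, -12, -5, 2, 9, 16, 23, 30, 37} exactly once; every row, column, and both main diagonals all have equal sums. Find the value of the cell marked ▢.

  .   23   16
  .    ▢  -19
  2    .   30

The 9 entries sum to 81, so each line sums to 81/3 = 27.
Row 1 needs 27; the known cells sum to 39, so (1,1) = -12.
Row 3: 2 + 30 + ? = 27, so (3,2) = -5.
From column 1, 27 − (-12 + 2) gives (2,1) = 37.
Using column 2: 23 + (-5) + ? → (2,2) = 27 − 18 = 9.

9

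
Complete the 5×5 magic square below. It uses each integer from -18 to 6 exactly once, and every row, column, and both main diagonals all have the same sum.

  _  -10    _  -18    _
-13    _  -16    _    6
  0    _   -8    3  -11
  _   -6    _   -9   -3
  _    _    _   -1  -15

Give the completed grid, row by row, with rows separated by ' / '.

The entries are -18 through 6, which sum to -150, so each line sums to -150/5 = -30.
From row 3, -30 − (0 + (-8) + 3 + (-11)) gives (3,2) = -14.
Column 4 must total -30; the given cells sum to -25, so (2,4) = -5.
Column 5 must total -30; the given cells sum to -23, so (1,5) = -7.
Anti-diagonal must total -30; the given cells sum to -26, so (5,1) = -4.
From row 2, -30 − (-13 + (-16) + (-5) + 6) gives (2,2) = -2.
Column 2 must total -30; the given cells sum to -32, so (5,2) = 2.
Using main diagonal: -2 + (-8) + (-9) + (-15) + ? → (1,1) = -30 − (-34) = 4.
The remaining cell in row 1 is (1,3) = -30 − (-31) = 1.
Row 5 must total -30; the given cells sum to -18, so (5,3) = -12.
Column 1 must total -30; the given cells sum to -13, so (4,1) = -17.
Column 3: 1 + (-16) + (-8) + (-12) + ? = -30, so (4,3) = 5.

4 -10 1 -18 -7 / -13 -2 -16 -5 6 / 0 -14 -8 3 -11 / -17 -6 5 -9 -3 / -4 2 -12 -1 -15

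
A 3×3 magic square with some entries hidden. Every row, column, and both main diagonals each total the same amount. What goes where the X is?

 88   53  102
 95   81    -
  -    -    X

74

Row 1 is complete and sums to 243; that is the magic constant.
Row 2 needs 243; the known cells sum to 176, so (2,3) = 67.
Using column 1: 88 + 95 + ? → (3,1) = 243 − 183 = 60.
Column 2 must total 243; the given cells sum to 134, so (3,2) = 109.
Column 3 needs 243; the known cells sum to 169, so (3,3) = 74.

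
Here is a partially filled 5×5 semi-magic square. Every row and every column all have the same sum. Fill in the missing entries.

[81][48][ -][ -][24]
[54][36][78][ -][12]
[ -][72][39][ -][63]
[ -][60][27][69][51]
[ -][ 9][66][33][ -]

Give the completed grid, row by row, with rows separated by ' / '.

81 48 15 57 24 / 54 36 78 45 12 / 30 72 39 21 63 / 18 60 27 69 51 / 42 9 66 33 75

Column 2 is already complete: 48 + 36 + 72 + 60 + 9 = 225, so that is the magic constant.
Row 2: 54 + 36 + 78 + 12 + ? = 225, so (2,4) = 45.
The remaining cell in row 4 is (4,1) = 225 − 207 = 18.
Column 3 must total 225; the given cells sum to 210, so (1,3) = 15.
From column 5, 225 − (24 + 12 + 63 + 51) gives (5,5) = 75.
Row 1: 81 + 48 + 15 + 24 + ? = 225, so (1,4) = 57.
From row 5, 225 − (9 + 66 + 33 + 75) gives (5,1) = 42.
Column 1: 81 + 54 + 18 + 42 + ? = 225, so (3,1) = 30.
Using column 4: 57 + 45 + 69 + 33 + ? → (3,4) = 225 − 204 = 21.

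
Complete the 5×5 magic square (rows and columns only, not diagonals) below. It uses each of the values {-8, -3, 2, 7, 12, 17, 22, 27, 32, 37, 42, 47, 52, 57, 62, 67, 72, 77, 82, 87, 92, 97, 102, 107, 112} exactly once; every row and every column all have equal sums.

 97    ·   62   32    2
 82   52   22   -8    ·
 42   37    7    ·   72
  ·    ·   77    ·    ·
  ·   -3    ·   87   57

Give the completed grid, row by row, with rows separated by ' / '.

The 25 entries sum to 1300, so each line sums to 1300/5 = 260.
Using row 1: 97 + 62 + 32 + 2 + ? → (1,2) = 260 − 193 = 67.
Row 2 needs 260; the known cells sum to 148, so (2,5) = 112.
From row 3, 260 − (42 + 37 + 7 + 72) gives (3,4) = 102.
Column 2 needs 260; the known cells sum to 153, so (4,2) = 107.
From column 3, 260 − (62 + 22 + 7 + 77) gives (5,3) = 92.
From column 4, 260 − (32 + (-8) + 102 + 87) gives (4,4) = 47.
Using column 5: 2 + 112 + 72 + 57 + ? → (4,5) = 260 − 243 = 17.
Row 4: 107 + 77 + 47 + 17 + ? = 260, so (4,1) = 12.
The remaining cell in row 5 is (5,1) = 260 − 233 = 27.

97 67 62 32 2 / 82 52 22 -8 112 / 42 37 7 102 72 / 12 107 77 47 17 / 27 -3 92 87 57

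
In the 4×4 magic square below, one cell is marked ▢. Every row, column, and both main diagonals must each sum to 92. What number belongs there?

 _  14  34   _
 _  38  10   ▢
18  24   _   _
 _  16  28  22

8

The remaining cell in row 4 is (4,1) = 92 − 66 = 26.
Column 3: 34 + 10 + 28 + ? = 92, so (3,3) = 20.
The remaining cell in main diagonal is (1,1) = 92 − 80 = 12.
Anti-diagonal must total 92; the given cells sum to 60, so (1,4) = 32.
Row 3: 18 + 24 + 20 + ? = 92, so (3,4) = 30.
The remaining cell in column 1 is (2,1) = 92 − 56 = 36.
Using column 4: 32 + 30 + 22 + ? → (2,4) = 92 − 84 = 8.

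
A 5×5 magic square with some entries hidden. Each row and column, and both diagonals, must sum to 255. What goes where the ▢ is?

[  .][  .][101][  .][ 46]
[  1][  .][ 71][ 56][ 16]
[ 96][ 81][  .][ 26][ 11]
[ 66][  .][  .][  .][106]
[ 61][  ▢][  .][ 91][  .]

21

Row 2 must total 255; the given cells sum to 144, so (2,2) = 111.
The remaining cell in row 3 is (3,3) = 255 − 214 = 41.
Column 1: 1 + 96 + 66 + 61 + ? = 255, so (1,1) = 31.
Column 5 needs 255; the known cells sum to 179, so (5,5) = 76.
From main diagonal, 255 − (31 + 111 + 41 + 76) gives (4,4) = -4.
Using anti-diagonal: 46 + 56 + 41 + 61 + ? → (4,2) = 255 − 204 = 51.
Row 4 must total 255; the given cells sum to 219, so (4,3) = 36.
Column 3 must total 255; the given cells sum to 249, so (5,3) = 6.
Column 4: 56 + 26 + (-4) + 91 + ? = 255, so (1,4) = 86.
From row 1, 255 − (31 + 101 + 86 + 46) gives (1,2) = -9.
Row 5 must total 255; the given cells sum to 234, so (5,2) = 21.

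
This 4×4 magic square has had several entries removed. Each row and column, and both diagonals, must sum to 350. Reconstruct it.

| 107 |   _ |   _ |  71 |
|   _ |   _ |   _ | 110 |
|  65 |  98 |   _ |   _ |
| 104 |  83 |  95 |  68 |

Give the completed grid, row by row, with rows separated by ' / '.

Column 1: 107 + 65 + 104 + ? = 350, so (2,1) = 74.
Column 4 needs 350; the known cells sum to 249, so (3,4) = 101.
Using anti-diagonal: 71 + 98 + 104 + ? → (2,3) = 350 − 273 = 77.
Row 2 must total 350; the given cells sum to 261, so (2,2) = 89.
Using row 3: 65 + 98 + 101 + ? → (3,3) = 350 − 264 = 86.
The remaining cell in column 2 is (1,2) = 350 − 270 = 80.
From column 3, 350 − (77 + 86 + 95) gives (1,3) = 92.

107 80 92 71 / 74 89 77 110 / 65 98 86 101 / 104 83 95 68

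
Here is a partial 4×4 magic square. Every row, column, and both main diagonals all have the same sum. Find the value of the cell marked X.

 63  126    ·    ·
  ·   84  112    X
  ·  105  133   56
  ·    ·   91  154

77

Main diagonal is complete and sums to 434; that is the magic constant.
The remaining cell in row 3 is (3,1) = 434 − 294 = 140.
Column 2 must total 434; the given cells sum to 315, so (4,2) = 119.
Column 3: 112 + 133 + 91 + ? = 434, so (1,3) = 98.
Row 1: 63 + 126 + 98 + ? = 434, so (1,4) = 147.
Using row 4: 119 + 91 + 154 + ? → (4,1) = 434 − 364 = 70.
Column 1 needs 434; the known cells sum to 273, so (2,1) = 161.
Using column 4: 147 + 56 + 154 + ? → (2,4) = 434 − 357 = 77.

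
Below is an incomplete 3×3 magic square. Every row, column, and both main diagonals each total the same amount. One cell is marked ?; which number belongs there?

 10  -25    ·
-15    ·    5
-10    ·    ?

Column 1 is complete and sums to -15; that is the magic constant.
The remaining cell in row 1 is (1,3) = -15 − (-15) = 0.
The remaining cell in row 2 is (2,2) = -15 − (-10) = -5.
Using column 2: -25 + (-5) + ? → (3,2) = -15 − (-30) = 15.
Using column 3: 0 + 5 + ? → (3,3) = -15 − 5 = -20.

-20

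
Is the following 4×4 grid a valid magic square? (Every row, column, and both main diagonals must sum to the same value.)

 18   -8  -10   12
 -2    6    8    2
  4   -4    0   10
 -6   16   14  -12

Row 1: 18 + (-8) + (-10) + 12 = 12.
Row 2: -2 + 6 + 8 + 2 = 14.
Row 3: 4 + (-4) + 0 + 10 = 10.
Row 4: -6 + 16 + 14 + (-12) = 12.
Column 1: 18 + (-2) + 4 + (-6) = 14.
Column 2: -8 + 6 + (-4) + 16 = 10.
Column 3: -10 + 8 + 0 + 14 = 12.
Column 4: 12 + 2 + 10 + (-12) = 12.
Main diagonal: 18 + 6 + 0 + (-12) = 12.
Anti-diagonal: 12 + 8 + (-4) + (-6) = 10.

No — column 2 sums to 10 but row 1 sums to 12.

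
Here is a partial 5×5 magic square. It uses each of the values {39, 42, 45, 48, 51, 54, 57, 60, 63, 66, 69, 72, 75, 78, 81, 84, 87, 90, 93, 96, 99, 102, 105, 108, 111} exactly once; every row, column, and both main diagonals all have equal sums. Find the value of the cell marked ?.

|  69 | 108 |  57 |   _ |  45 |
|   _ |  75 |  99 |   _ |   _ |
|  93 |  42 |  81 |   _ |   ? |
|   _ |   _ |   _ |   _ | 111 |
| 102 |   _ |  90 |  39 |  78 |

54

The 25 entries sum to 1875, so each line sums to 1875/5 = 375.
From row 1, 375 − (69 + 108 + 57 + 45) gives (1,4) = 96.
Using row 5: 102 + 90 + 39 + 78 + ? → (5,2) = 375 − 309 = 66.
Column 2: 108 + 75 + 42 + 66 + ? = 375, so (4,2) = 84.
Column 3 must total 375; the given cells sum to 327, so (4,3) = 48.
Using main diagonal: 69 + 75 + 81 + 78 + ? → (4,4) = 375 − 303 = 72.
Using anti-diagonal: 45 + 81 + 84 + 102 + ? → (2,4) = 375 − 312 = 63.
From row 4, 375 − (84 + 48 + 72 + 111) gives (4,1) = 60.
Column 1 needs 375; the known cells sum to 324, so (2,1) = 51.
From column 4, 375 − (96 + 63 + 72 + 39) gives (3,4) = 105.
From row 2, 375 − (51 + 75 + 99 + 63) gives (2,5) = 87.
Row 3 needs 375; the known cells sum to 321, so (3,5) = 54.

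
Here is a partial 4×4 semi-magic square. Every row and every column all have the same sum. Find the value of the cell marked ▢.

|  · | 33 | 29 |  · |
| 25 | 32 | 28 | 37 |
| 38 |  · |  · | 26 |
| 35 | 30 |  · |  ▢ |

23

Row 2 is complete and sums to 122; that is the magic constant.
Using column 1: 25 + 38 + 35 + ? → (1,1) = 122 − 98 = 24.
From column 2, 122 − (33 + 32 + 30) gives (3,2) = 27.
The remaining cell in row 1 is (1,4) = 122 − 86 = 36.
Row 3 needs 122; the known cells sum to 91, so (3,3) = 31.
Column 3 must total 122; the given cells sum to 88, so (4,3) = 34.
Column 4 must total 122; the given cells sum to 99, so (4,4) = 23.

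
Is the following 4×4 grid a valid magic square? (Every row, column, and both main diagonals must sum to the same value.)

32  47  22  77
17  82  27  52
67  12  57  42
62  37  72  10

No — row 2 sums to 178 but column 4 sums to 181.

Row 1: 32 + 47 + 22 + 77 = 178.
Row 2: 17 + 82 + 27 + 52 = 178.
Row 3: 67 + 12 + 57 + 42 = 178.
Row 4: 62 + 37 + 72 + 10 = 181.
Column 1: 32 + 17 + 67 + 62 = 178.
Column 2: 47 + 82 + 12 + 37 = 178.
Column 3: 22 + 27 + 57 + 72 = 178.
Column 4: 77 + 52 + 42 + 10 = 181.
Main diagonal: 32 + 82 + 57 + 10 = 181.
Anti-diagonal: 77 + 27 + 12 + 62 = 178.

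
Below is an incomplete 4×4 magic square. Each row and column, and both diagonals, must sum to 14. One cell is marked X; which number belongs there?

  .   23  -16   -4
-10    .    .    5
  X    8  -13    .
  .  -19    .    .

Row 1 must total 14; the given cells sum to 3, so (1,1) = 11.
Column 2 needs 14; the known cells sum to 12, so (2,2) = 2.
Main diagonal must total 14; the given cells sum to 0, so (4,4) = 14.
Row 2 needs 14; the known cells sum to -3, so (2,3) = 17.
Column 3 must total 14; the given cells sum to -12, so (4,3) = 26.
Column 4 must total 14; the given cells sum to 15, so (3,4) = -1.
Using anti-diagonal: -4 + 17 + 8 + ? → (4,1) = 14 − 21 = -7.
Row 3 must total 14; the given cells sum to -6, so (3,1) = 20.

20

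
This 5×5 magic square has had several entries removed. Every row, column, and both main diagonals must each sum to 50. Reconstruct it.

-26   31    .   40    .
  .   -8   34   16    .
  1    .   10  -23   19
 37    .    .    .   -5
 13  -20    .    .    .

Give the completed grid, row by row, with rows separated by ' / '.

-26 31 -2 40 7 / 25 -8 34 16 -17 / 1 43 10 -23 19 / 37 4 -14 28 -5 / 13 -20 22 -11 46

Row 3 must total 50; the given cells sum to 7, so (3,2) = 43.
From column 1, 50 − (-26 + 1 + 37 + 13) gives (2,1) = 25.
Column 2: 31 + (-8) + 43 + (-20) + ? = 50, so (4,2) = 4.
Anti-diagonal: 16 + 10 + 4 + 13 + ? = 50, so (1,5) = 7.
Row 1 must total 50; the given cells sum to 52, so (1,3) = -2.
Row 2 needs 50; the known cells sum to 67, so (2,5) = -17.
Column 5 must total 50; the given cells sum to 4, so (5,5) = 46.
Main diagonal needs 50; the known cells sum to 22, so (4,4) = 28.
Row 4 needs 50; the known cells sum to 64, so (4,3) = -14.
Column 3 needs 50; the known cells sum to 28, so (5,3) = 22.
Using column 4: 40 + 16 + (-23) + 28 + ? → (5,4) = 50 − 61 = -11.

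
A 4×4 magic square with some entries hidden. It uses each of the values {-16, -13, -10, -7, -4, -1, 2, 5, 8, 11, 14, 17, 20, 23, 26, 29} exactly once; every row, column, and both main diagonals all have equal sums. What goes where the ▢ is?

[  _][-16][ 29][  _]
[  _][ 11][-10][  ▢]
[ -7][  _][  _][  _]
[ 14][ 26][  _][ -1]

2

The 16 entries sum to 104, so each line sums to 104/4 = 26.
The remaining cell in row 4 is (4,3) = 26 − 39 = -13.
The remaining cell in column 2 is (3,2) = 26 − 21 = 5.
Column 3 must total 26; the given cells sum to 6, so (3,3) = 20.
Main diagonal must total 26; the given cells sum to 30, so (1,1) = -4.
From anti-diagonal, 26 − (-10 + 5 + 14) gives (1,4) = 17.
From row 3, 26 − (-7 + 5 + 20) gives (3,4) = 8.
Column 1 needs 26; the known cells sum to 3, so (2,1) = 23.
From column 4, 26 − (17 + 8 + (-1)) gives (2,4) = 2.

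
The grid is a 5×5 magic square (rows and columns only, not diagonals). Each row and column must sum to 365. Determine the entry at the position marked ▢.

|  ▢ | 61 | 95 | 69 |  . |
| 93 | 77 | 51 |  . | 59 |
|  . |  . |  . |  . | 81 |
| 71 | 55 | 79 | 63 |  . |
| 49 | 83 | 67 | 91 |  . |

87

Row 2: 93 + 77 + 51 + 59 + ? = 365, so (2,4) = 85.
The remaining cell in row 4 is (4,5) = 365 − 268 = 97.
Row 5 needs 365; the known cells sum to 290, so (5,5) = 75.
Column 2: 61 + 77 + 55 + 83 + ? = 365, so (3,2) = 89.
Column 3 must total 365; the given cells sum to 292, so (3,3) = 73.
Column 4 must total 365; the given cells sum to 308, so (3,4) = 57.
Column 5 needs 365; the known cells sum to 312, so (1,5) = 53.
Using row 1: 61 + 95 + 69 + 53 + ? → (1,1) = 365 − 278 = 87.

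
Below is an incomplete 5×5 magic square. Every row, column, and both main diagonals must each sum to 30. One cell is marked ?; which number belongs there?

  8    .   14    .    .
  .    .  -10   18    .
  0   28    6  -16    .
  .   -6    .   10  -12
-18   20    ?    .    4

-2

Row 3: 0 + 28 + 6 + (-16) + ? = 30, so (3,5) = 12.
Main diagonal needs 30; the known cells sum to 28, so (2,2) = 2.
From anti-diagonal, 30 − (18 + 6 + (-6) + (-18)) gives (1,5) = 30.
The remaining cell in column 2 is (1,2) = 30 − 44 = -14.
From column 5, 30 − (30 + 12 + (-12) + 4) gives (2,5) = -4.
From row 1, 30 − (8 + (-14) + 14 + 30) gives (1,4) = -8.
Row 2 must total 30; the given cells sum to 6, so (2,1) = 24.
Column 1: 8 + 24 + 0 + (-18) + ? = 30, so (4,1) = 16.
Column 4 must total 30; the given cells sum to 4, so (5,4) = 26.
The remaining cell in row 4 is (4,3) = 30 − 8 = 22.
From row 5, 30 − (-18 + 20 + 26 + 4) gives (5,3) = -2.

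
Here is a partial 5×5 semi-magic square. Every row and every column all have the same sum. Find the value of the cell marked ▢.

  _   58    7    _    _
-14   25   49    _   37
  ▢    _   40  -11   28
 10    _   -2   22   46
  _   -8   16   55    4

Column 3 is complete and sums to 110; that is the magic constant.
Using row 2: -14 + 25 + 49 + 37 + ? → (2,4) = 110 − 97 = 13.
Row 4 must total 110; the given cells sum to 76, so (4,2) = 34.
Using row 5: -8 + 16 + 55 + 4 + ? → (5,1) = 110 − 67 = 43.
The remaining cell in column 2 is (3,2) = 110 − 109 = 1.
Column 4: 13 + (-11) + 22 + 55 + ? = 110, so (1,4) = 31.
Using column 5: 37 + 28 + 46 + 4 + ? → (1,5) = 110 − 115 = -5.
From row 1, 110 − (58 + 7 + 31 + (-5)) gives (1,1) = 19.
Row 3 needs 110; the known cells sum to 58, so (3,1) = 52.

52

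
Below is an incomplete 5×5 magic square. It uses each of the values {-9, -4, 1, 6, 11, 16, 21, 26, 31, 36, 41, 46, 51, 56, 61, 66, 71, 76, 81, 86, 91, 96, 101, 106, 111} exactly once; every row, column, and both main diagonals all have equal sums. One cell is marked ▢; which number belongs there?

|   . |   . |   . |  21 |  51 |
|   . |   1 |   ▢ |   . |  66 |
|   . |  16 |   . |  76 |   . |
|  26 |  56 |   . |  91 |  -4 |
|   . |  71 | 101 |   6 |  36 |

31

The 25 entries sum to 1275, so each line sums to 1275/5 = 255.
Row 4 needs 255; the known cells sum to 169, so (4,3) = 86.
Row 5: 71 + 101 + 6 + 36 + ? = 255, so (5,1) = 41.
Using column 2: 1 + 16 + 56 + 71 + ? → (1,2) = 255 − 144 = 111.
Column 4: 21 + 76 + 91 + 6 + ? = 255, so (2,4) = 61.
Column 5 needs 255; the known cells sum to 149, so (3,5) = 106.
The remaining cell in anti-diagonal is (3,3) = 255 − 209 = 46.
From row 3, 255 − (16 + 46 + 76 + 106) gives (3,1) = 11.
Main diagonal must total 255; the given cells sum to 174, so (1,1) = 81.
Using row 1: 81 + 111 + 21 + 51 + ? → (1,3) = 255 − 264 = -9.
Column 1 must total 255; the given cells sum to 159, so (2,1) = 96.
Column 3 needs 255; the known cells sum to 224, so (2,3) = 31.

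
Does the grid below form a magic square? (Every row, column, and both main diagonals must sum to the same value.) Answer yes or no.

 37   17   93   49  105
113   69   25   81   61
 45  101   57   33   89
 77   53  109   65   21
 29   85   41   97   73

No — row 5 sums to 325 but column 5 sums to 349.

Row 1: 37 + 17 + 93 + 49 + 105 = 301.
Row 2: 113 + 69 + 25 + 81 + 61 = 349.
Row 3: 45 + 101 + 57 + 33 + 89 = 325.
Row 4: 77 + 53 + 109 + 65 + 21 = 325.
Row 5: 29 + 85 + 41 + 97 + 73 = 325.
Column 1: 37 + 113 + 45 + 77 + 29 = 301.
Column 2: 17 + 69 + 101 + 53 + 85 = 325.
Column 3: 93 + 25 + 57 + 109 + 41 = 325.
Column 4: 49 + 81 + 33 + 65 + 97 = 325.
Column 5: 105 + 61 + 89 + 21 + 73 = 349.
Main diagonal: 37 + 69 + 57 + 65 + 73 = 301.
Anti-diagonal: 105 + 81 + 57 + 53 + 29 = 325.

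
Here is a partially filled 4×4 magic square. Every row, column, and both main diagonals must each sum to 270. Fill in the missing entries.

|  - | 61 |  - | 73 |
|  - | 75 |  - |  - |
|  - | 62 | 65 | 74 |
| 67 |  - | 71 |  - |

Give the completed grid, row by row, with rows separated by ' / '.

70 61 66 73 / 64 75 68 63 / 69 62 65 74 / 67 72 71 60

Row 3 needs 270; the known cells sum to 201, so (3,1) = 69.
Column 2: 61 + 75 + 62 + ? = 270, so (4,2) = 72.
Using anti-diagonal: 73 + 62 + 67 + ? → (2,3) = 270 − 202 = 68.
Row 4 needs 270; the known cells sum to 210, so (4,4) = 60.
The remaining cell in column 3 is (1,3) = 270 − 204 = 66.
Column 4 needs 270; the known cells sum to 207, so (2,4) = 63.
Main diagonal: 75 + 65 + 60 + ? = 270, so (1,1) = 70.
Row 2 needs 270; the known cells sum to 206, so (2,1) = 64.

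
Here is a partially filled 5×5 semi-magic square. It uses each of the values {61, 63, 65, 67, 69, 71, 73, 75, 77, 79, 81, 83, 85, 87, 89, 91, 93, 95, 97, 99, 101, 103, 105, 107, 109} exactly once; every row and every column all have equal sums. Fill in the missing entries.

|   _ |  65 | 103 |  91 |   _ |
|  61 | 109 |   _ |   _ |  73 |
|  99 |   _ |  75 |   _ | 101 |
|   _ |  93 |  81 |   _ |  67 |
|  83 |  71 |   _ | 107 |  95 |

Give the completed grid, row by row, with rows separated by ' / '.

The 25 entries sum to 2125, so each line sums to 2125/5 = 425.
Using row 5: 83 + 71 + 107 + 95 + ? → (5,3) = 425 − 356 = 69.
From column 2, 425 − (65 + 109 + 93 + 71) gives (3,2) = 87.
Column 3: 103 + 75 + 81 + 69 + ? = 425, so (2,3) = 97.
Column 5: 73 + 101 + 67 + 95 + ? = 425, so (1,5) = 89.
From row 1, 425 − (65 + 103 + 91 + 89) gives (1,1) = 77.
Row 2 must total 425; the given cells sum to 340, so (2,4) = 85.
Row 3 must total 425; the given cells sum to 362, so (3,4) = 63.
Column 1: 77 + 61 + 99 + 83 + ? = 425, so (4,1) = 105.
From column 4, 425 − (91 + 85 + 63 + 107) gives (4,4) = 79.

77 65 103 91 89 / 61 109 97 85 73 / 99 87 75 63 101 / 105 93 81 79 67 / 83 71 69 107 95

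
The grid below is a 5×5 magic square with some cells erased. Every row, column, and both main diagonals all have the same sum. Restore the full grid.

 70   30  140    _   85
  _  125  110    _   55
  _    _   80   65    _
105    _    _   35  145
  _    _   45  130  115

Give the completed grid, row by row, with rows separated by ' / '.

Main diagonal is already complete: 70 + 125 + 80 + 35 + 115 = 425, so that is the magic constant.
Row 1 must total 425; the given cells sum to 325, so (1,4) = 100.
Column 3 needs 425; the known cells sum to 375, so (4,3) = 50.
Column 4 must total 425; the given cells sum to 330, so (2,4) = 95.
Using column 5: 85 + 55 + 145 + 115 + ? → (3,5) = 425 − 400 = 25.
Row 2: 125 + 110 + 95 + 55 + ? = 425, so (2,1) = 40.
Using row 4: 105 + 50 + 35 + 145 + ? → (4,2) = 425 − 335 = 90.
Anti-diagonal: 85 + 95 + 80 + 90 + ? = 425, so (5,1) = 75.
Using row 5: 75 + 45 + 130 + 115 + ? → (5,2) = 425 − 365 = 60.
The remaining cell in column 1 is (3,1) = 425 − 290 = 135.
The remaining cell in column 2 is (3,2) = 425 − 305 = 120.

70 30 140 100 85 / 40 125 110 95 55 / 135 120 80 65 25 / 105 90 50 35 145 / 75 60 45 130 115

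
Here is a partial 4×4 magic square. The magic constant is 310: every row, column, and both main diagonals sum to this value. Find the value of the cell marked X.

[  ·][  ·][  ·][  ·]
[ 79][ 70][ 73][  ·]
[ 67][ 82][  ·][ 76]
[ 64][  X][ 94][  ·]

97

The remaining cell in row 2 is (2,4) = 310 − 222 = 88.
The remaining cell in row 3 is (3,3) = 310 − 225 = 85.
Column 1: 79 + 67 + 64 + ? = 310, so (1,1) = 100.
Column 3: 73 + 85 + 94 + ? = 310, so (1,3) = 58.
From main diagonal, 310 − (100 + 70 + 85) gives (4,4) = 55.
Anti-diagonal needs 310; the known cells sum to 219, so (1,4) = 91.
Row 1 must total 310; the given cells sum to 249, so (1,2) = 61.
Using row 4: 64 + 94 + 55 + ? → (4,2) = 310 − 213 = 97.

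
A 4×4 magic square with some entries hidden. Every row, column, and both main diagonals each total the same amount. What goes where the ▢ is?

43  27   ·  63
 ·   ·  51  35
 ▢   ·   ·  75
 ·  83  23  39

47

Column 4 is complete and sums to 212; that is the magic constant.
Row 1: 43 + 27 + 63 + ? = 212, so (1,3) = 79.
Using row 4: 83 + 23 + 39 + ? → (4,1) = 212 − 145 = 67.
Column 3 needs 212; the known cells sum to 153, so (3,3) = 59.
From main diagonal, 212 − (43 + 59 + 39) gives (2,2) = 71.
Anti-diagonal must total 212; the given cells sum to 181, so (3,2) = 31.
Row 2: 71 + 51 + 35 + ? = 212, so (2,1) = 55.
Row 3 needs 212; the known cells sum to 165, so (3,1) = 47.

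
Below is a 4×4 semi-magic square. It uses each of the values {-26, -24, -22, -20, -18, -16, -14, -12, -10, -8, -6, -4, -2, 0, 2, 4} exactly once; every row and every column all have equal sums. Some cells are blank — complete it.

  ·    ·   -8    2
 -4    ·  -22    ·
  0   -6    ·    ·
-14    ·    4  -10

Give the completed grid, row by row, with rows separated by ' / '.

-26 -12 -8 2 / -4 -2 -22 -16 / 0 -6 -18 -20 / -14 -24 4 -10

The 16 entries sum to -176, so each line sums to -176/4 = -44.
Row 4 needs -44; the known cells sum to -20, so (4,2) = -24.
From column 1, -44 − (-4 + 0 + (-14)) gives (1,1) = -26.
Column 3: -8 + (-22) + 4 + ? = -44, so (3,3) = -18.
Row 1 must total -44; the given cells sum to -32, so (1,2) = -12.
Row 3: 0 + (-6) + (-18) + ? = -44, so (3,4) = -20.
From column 2, -44 − (-12 + (-6) + (-24)) gives (2,2) = -2.
Column 4: 2 + (-20) + (-10) + ? = -44, so (2,4) = -16.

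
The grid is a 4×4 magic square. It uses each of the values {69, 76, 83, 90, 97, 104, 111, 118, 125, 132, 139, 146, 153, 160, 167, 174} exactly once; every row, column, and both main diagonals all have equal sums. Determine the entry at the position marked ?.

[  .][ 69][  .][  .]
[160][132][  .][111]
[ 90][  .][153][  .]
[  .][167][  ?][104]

The 16 entries sum to 1944, so each line sums to 1944/4 = 486.
Row 2 must total 486; the given cells sum to 403, so (2,3) = 83.
Column 2 must total 486; the given cells sum to 368, so (3,2) = 118.
The remaining cell in main diagonal is (1,1) = 486 − 389 = 97.
The remaining cell in row 3 is (3,4) = 486 − 361 = 125.
Column 1 needs 486; the known cells sum to 347, so (4,1) = 139.
Using column 4: 111 + 125 + 104 + ? → (1,4) = 486 − 340 = 146.
Row 1 must total 486; the given cells sum to 312, so (1,3) = 174.
Row 4 needs 486; the known cells sum to 410, so (4,3) = 76.

76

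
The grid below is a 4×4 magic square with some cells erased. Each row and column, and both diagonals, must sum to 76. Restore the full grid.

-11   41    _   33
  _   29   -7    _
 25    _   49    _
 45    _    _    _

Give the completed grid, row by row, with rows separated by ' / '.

-11 41 13 33 / 17 29 -7 37 / 25 5 49 -3 / 45 1 21 9

The remaining cell in row 1 is (1,3) = 76 − 63 = 13.
Column 1 must total 76; the given cells sum to 59, so (2,1) = 17.
Column 3: 13 + (-7) + 49 + ? = 76, so (4,3) = 21.
The remaining cell in main diagonal is (4,4) = 76 − 67 = 9.
Using anti-diagonal: 33 + (-7) + 45 + ? → (3,2) = 76 − 71 = 5.
Using row 2: 17 + 29 + (-7) + ? → (2,4) = 76 − 39 = 37.
The remaining cell in row 3 is (3,4) = 76 − 79 = -3.
From row 4, 76 − (45 + 21 + 9) gives (4,2) = 1.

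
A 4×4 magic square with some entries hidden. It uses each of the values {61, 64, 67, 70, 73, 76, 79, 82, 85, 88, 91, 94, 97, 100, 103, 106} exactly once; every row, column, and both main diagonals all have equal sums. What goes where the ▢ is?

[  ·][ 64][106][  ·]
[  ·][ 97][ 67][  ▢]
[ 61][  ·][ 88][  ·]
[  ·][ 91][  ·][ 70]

The 16 entries sum to 1336, so each line sums to 1336/4 = 334.
Using column 2: 64 + 97 + 91 + ? → (3,2) = 334 − 252 = 82.
From column 3, 334 − (106 + 67 + 88) gives (4,3) = 73.
From main diagonal, 334 − (97 + 88 + 70) gives (1,1) = 79.
Row 1 must total 334; the given cells sum to 249, so (1,4) = 85.
Using row 3: 61 + 82 + 88 + ? → (3,4) = 334 − 231 = 103.
Row 4: 91 + 73 + 70 + ? = 334, so (4,1) = 100.
Column 1 needs 334; the known cells sum to 240, so (2,1) = 94.
Using column 4: 85 + 103 + 70 + ? → (2,4) = 334 − 258 = 76.

76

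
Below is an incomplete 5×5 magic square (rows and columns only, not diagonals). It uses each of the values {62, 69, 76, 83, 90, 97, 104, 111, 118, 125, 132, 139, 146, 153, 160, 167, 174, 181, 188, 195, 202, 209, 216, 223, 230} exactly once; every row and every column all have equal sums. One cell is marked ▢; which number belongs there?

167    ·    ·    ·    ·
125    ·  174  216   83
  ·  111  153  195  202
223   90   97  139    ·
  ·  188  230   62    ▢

104

The 25 entries sum to 3650, so each line sums to 3650/5 = 730.
Row 2 needs 730; the known cells sum to 598, so (2,2) = 132.
From row 3, 730 − (111 + 153 + 195 + 202) gives (3,1) = 69.
Using row 4: 223 + 90 + 97 + 139 + ? → (4,5) = 730 − 549 = 181.
From column 1, 730 − (167 + 125 + 69 + 223) gives (5,1) = 146.
Using column 2: 132 + 111 + 90 + 188 + ? → (1,2) = 730 − 521 = 209.
Column 3: 174 + 153 + 97 + 230 + ? = 730, so (1,3) = 76.
Column 4: 216 + 195 + 139 + 62 + ? = 730, so (1,4) = 118.
Row 1: 167 + 209 + 76 + 118 + ? = 730, so (1,5) = 160.
Using row 5: 146 + 188 + 230 + 62 + ? → (5,5) = 730 − 626 = 104.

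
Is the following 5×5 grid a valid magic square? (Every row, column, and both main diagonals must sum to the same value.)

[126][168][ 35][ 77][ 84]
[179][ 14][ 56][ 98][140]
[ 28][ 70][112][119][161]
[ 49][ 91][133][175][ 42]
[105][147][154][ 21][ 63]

No — main diagonal sums to 490 but row 2 sums to 487.

Row 1: 126 + 168 + 35 + 77 + 84 = 490.
Row 2: 179 + 14 + 56 + 98 + 140 = 487.
Row 3: 28 + 70 + 112 + 119 + 161 = 490.
Row 4: 49 + 91 + 133 + 175 + 42 = 490.
Row 5: 105 + 147 + 154 + 21 + 63 = 490.
Column 1: 126 + 179 + 28 + 49 + 105 = 487.
Column 2: 168 + 14 + 70 + 91 + 147 = 490.
Column 3: 35 + 56 + 112 + 133 + 154 = 490.
Column 4: 77 + 98 + 119 + 175 + 21 = 490.
Column 5: 84 + 140 + 161 + 42 + 63 = 490.
Main diagonal: 126 + 14 + 112 + 175 + 63 = 490.
Anti-diagonal: 84 + 98 + 112 + 91 + 105 = 490.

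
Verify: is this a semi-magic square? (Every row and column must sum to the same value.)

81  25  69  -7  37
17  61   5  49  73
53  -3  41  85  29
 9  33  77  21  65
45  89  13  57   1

Yes

Row 1: 81 + 25 + 69 + (-7) + 37 = 205.
Row 2: 17 + 61 + 5 + 49 + 73 = 205.
Row 3: 53 + (-3) + 41 + 85 + 29 = 205.
Row 4: 9 + 33 + 77 + 21 + 65 = 205.
Row 5: 45 + 89 + 13 + 57 + 1 = 205.
Column 1: 81 + 17 + 53 + 9 + 45 = 205.
Column 2: 25 + 61 + (-3) + 33 + 89 = 205.
Column 3: 69 + 5 + 41 + 77 + 13 = 205.
Column 4: -7 + 49 + 85 + 21 + 57 = 205.
Column 5: 37 + 73 + 29 + 65 + 1 = 205.
All lines sum to 205.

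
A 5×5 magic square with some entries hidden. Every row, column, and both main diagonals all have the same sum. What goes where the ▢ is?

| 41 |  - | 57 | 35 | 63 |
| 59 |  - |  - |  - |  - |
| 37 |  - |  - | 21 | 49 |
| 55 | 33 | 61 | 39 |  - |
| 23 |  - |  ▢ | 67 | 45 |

Column 1 is complete and sums to 215; that is the magic constant.
Row 1: 41 + 57 + 35 + 63 + ? = 215, so (1,2) = 19.
Row 4 needs 215; the known cells sum to 188, so (4,5) = 27.
From column 4, 215 − (35 + 21 + 39 + 67) gives (2,4) = 53.
Column 5: 63 + 49 + 27 + 45 + ? = 215, so (2,5) = 31.
From anti-diagonal, 215 − (63 + 53 + 33 + 23) gives (3,3) = 43.
Row 3: 37 + 43 + 21 + 49 + ? = 215, so (3,2) = 65.
Main diagonal needs 215; the known cells sum to 168, so (2,2) = 47.
Row 2: 59 + 47 + 53 + 31 + ? = 215, so (2,3) = 25.
Column 2: 19 + 47 + 65 + 33 + ? = 215, so (5,2) = 51.
The remaining cell in column 3 is (5,3) = 215 − 186 = 29.

29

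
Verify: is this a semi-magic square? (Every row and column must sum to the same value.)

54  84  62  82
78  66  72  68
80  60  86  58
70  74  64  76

No — column 1 sums to 282 but column 4 sums to 284.

Row 1: 54 + 84 + 62 + 82 = 282.
Row 2: 78 + 66 + 72 + 68 = 284.
Row 3: 80 + 60 + 86 + 58 = 284.
Row 4: 70 + 74 + 64 + 76 = 284.
Column 1: 54 + 78 + 80 + 70 = 282.
Column 2: 84 + 66 + 60 + 74 = 284.
Column 3: 62 + 72 + 86 + 64 = 284.
Column 4: 82 + 68 + 58 + 76 = 284.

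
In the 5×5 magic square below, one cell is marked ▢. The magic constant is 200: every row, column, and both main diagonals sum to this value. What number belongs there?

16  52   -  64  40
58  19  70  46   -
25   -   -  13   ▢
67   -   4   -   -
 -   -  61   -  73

From row 1, 200 − (16 + 52 + 64 + 40) gives (1,3) = 28.
From row 2, 200 − (58 + 19 + 70 + 46) gives (2,5) = 7.
From column 1, 200 − (16 + 58 + 25 + 67) gives (5,1) = 34.
Column 3 must total 200; the given cells sum to 163, so (3,3) = 37.
Main diagonal: 16 + 19 + 37 + 73 + ? = 200, so (4,4) = 55.
Anti-diagonal: 40 + 46 + 37 + 34 + ? = 200, so (4,2) = 43.
Row 4: 67 + 43 + 4 + 55 + ? = 200, so (4,5) = 31.
Column 4 must total 200; the given cells sum to 178, so (5,4) = 22.
Column 5: 40 + 7 + 31 + 73 + ? = 200, so (3,5) = 49.

49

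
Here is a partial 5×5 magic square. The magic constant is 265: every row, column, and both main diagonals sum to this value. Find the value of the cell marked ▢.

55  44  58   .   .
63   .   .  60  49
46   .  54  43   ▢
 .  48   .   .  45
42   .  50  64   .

From column 1, 265 − (55 + 63 + 46 + 42) gives (4,1) = 59.
Anti-diagonal must total 265; the given cells sum to 204, so (1,5) = 61.
From row 1, 265 − (55 + 44 + 58 + 61) gives (1,4) = 47.
From column 4, 265 − (47 + 60 + 43 + 64) gives (4,4) = 51.
Row 4: 59 + 48 + 51 + 45 + ? = 265, so (4,3) = 62.
From column 3, 265 − (58 + 54 + 62 + 50) gives (2,3) = 41.
Row 2: 63 + 41 + 60 + 49 + ? = 265, so (2,2) = 52.
The remaining cell in main diagonal is (5,5) = 265 − 212 = 53.
The remaining cell in row 5 is (5,2) = 265 − 209 = 56.
Column 2 needs 265; the known cells sum to 200, so (3,2) = 65.
Using column 5: 61 + 49 + 45 + 53 + ? → (3,5) = 265 − 208 = 57.

57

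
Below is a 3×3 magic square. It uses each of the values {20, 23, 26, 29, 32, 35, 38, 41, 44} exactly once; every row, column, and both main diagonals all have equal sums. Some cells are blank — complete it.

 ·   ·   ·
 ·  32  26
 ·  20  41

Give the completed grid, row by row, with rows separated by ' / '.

23 44 29 / 38 32 26 / 35 20 41

The 9 entries sum to 288, so each line sums to 288/3 = 96.
Row 2 needs 96; the known cells sum to 58, so (2,1) = 38.
Row 3 must total 96; the given cells sum to 61, so (3,1) = 35.
The remaining cell in column 1 is (1,1) = 96 − 73 = 23.
Column 2 must total 96; the given cells sum to 52, so (1,2) = 44.
From column 3, 96 − (26 + 41) gives (1,3) = 29.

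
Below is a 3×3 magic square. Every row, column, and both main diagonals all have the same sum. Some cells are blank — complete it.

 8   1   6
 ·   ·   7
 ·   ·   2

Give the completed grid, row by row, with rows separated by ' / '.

Column 3 is already complete: 6 + 7 + 2 = 15, so that is the magic constant.
The remaining cell in main diagonal is (2,2) = 15 − 10 = 5.
Using anti-diagonal: 6 + 5 + ? → (3,1) = 15 − 11 = 4.
Row 2 must total 15; the given cells sum to 12, so (2,1) = 3.
The remaining cell in row 3 is (3,2) = 15 − 6 = 9.

8 1 6 / 3 5 7 / 4 9 2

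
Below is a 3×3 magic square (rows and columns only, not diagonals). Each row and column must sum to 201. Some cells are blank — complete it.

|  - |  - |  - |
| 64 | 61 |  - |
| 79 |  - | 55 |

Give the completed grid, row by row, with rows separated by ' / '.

58 73 70 / 64 61 76 / 79 67 55

Using row 2: 64 + 61 + ? → (2,3) = 201 − 125 = 76.
From row 3, 201 − (79 + 55) gives (3,2) = 67.
From column 1, 201 − (64 + 79) gives (1,1) = 58.
Column 2 must total 201; the given cells sum to 128, so (1,2) = 73.
Using column 3: 76 + 55 + ? → (1,3) = 201 − 131 = 70.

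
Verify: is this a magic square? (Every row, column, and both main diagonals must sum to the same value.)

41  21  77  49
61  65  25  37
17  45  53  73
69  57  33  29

Row 1: 41 + 21 + 77 + 49 = 188.
Row 2: 61 + 65 + 25 + 37 = 188.
Row 3: 17 + 45 + 53 + 73 = 188.
Row 4: 69 + 57 + 33 + 29 = 188.
Column 1: 41 + 61 + 17 + 69 = 188.
Column 2: 21 + 65 + 45 + 57 = 188.
Column 3: 77 + 25 + 53 + 33 = 188.
Column 4: 49 + 37 + 73 + 29 = 188.
Main diagonal: 41 + 65 + 53 + 29 = 188.
Anti-diagonal: 49 + 25 + 45 + 69 = 188.
All lines sum to 188.

Yes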